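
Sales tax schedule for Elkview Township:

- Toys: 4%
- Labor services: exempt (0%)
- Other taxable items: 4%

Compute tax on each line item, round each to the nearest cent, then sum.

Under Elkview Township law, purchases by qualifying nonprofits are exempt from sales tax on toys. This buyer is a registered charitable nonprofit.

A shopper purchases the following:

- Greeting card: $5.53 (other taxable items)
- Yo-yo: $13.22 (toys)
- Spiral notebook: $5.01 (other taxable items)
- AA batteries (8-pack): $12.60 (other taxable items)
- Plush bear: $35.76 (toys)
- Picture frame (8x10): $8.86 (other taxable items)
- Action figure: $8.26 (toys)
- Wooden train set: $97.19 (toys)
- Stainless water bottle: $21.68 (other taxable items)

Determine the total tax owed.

Greeting card $5.53: other taxable items → 4% → $0.22
Yo-yo $13.22: toys, buyer-exempt → 0% → $0.00
Spiral notebook $5.01: other taxable items → 4% → $0.20
AA batteries (8-pack) $12.60: other taxable items → 4% → $0.50
Plush bear $35.76: toys, buyer-exempt → 0% → $0.00
Picture frame (8x10) $8.86: other taxable items → 4% → $0.35
Action figure $8.26: toys, buyer-exempt → 0% → $0.00
Wooden train set $97.19: toys, buyer-exempt → 0% → $0.00
Stainless water bottle $21.68: other taxable items → 4% → $0.87
Total tax = $0.22 + $0.20 + $0.50 + $0.35 + $0.87 = $2.14

$2.14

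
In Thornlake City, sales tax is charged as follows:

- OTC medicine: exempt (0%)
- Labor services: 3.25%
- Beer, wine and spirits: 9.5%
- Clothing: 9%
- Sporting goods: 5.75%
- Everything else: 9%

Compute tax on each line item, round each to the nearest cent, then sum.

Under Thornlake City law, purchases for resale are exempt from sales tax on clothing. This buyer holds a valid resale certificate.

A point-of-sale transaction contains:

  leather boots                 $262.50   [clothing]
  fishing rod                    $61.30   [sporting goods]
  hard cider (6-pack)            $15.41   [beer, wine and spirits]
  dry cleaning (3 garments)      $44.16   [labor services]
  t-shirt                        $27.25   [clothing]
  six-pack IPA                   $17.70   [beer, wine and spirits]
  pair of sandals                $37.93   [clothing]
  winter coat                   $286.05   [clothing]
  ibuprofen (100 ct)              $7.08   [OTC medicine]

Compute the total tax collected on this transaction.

Leather boots $262.50: clothing, buyer-exempt → 0% → $0.00
Fishing rod $61.30: sporting goods → 5.75% → $3.52
Hard cider (6-pack) $15.41: beer, wine and spirits → 9.5% → $1.46
Dry cleaning (3 garments) $44.16: labor services → 3.25% → $1.44
T-shirt $27.25: clothing, buyer-exempt → 0% → $0.00
Six-pack IPA $17.70: beer, wine and spirits → 9.5% → $1.68
Pair of sandals $37.93: clothing, buyer-exempt → 0% → $0.00
Winter coat $286.05: clothing, buyer-exempt → 0% → $0.00
Ibuprofen (100 ct) $7.08: OTC medicine → 0% → $0.00
Total tax = $3.52 + $1.46 + $1.44 + $1.68 = $8.10

$8.10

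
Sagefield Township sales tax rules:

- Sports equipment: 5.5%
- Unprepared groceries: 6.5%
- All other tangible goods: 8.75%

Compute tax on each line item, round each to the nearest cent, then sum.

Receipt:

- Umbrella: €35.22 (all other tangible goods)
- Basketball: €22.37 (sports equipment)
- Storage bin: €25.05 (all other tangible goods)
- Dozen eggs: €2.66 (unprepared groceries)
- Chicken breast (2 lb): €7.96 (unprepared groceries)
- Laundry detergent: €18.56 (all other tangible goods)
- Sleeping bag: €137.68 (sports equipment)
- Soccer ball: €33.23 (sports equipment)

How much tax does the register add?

€18.21

Umbrella €35.22: all other tangible goods → 8.75% → €3.08
Basketball €22.37: sports equipment → 5.5% → €1.23
Storage bin €25.05: all other tangible goods → 8.75% → €2.19
Dozen eggs €2.66: unprepared groceries → 6.5% → €0.17
Chicken breast (2 lb) €7.96: unprepared groceries → 6.5% → €0.52
Laundry detergent €18.56: all other tangible goods → 8.75% → €1.62
Sleeping bag €137.68: sports equipment → 5.5% → €7.57
Soccer ball €33.23: sports equipment → 5.5% → €1.83
Total tax = €3.08 + €1.23 + €2.19 + €0.17 + €0.52 + €1.62 + €7.57 + €1.83 = €18.21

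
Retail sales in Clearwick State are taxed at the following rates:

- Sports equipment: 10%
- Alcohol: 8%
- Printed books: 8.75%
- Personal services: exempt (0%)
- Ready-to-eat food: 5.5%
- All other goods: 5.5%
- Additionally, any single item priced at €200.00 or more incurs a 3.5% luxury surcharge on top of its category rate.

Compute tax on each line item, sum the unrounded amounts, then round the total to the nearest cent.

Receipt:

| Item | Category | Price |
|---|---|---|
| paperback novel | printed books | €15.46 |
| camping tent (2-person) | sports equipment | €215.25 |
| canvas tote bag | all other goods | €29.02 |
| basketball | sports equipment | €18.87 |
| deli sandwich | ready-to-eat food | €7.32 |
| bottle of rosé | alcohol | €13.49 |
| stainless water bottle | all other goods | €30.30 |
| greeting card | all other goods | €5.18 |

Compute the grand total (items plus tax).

Paperback novel €15.46: printed books → 8.75% → €1.35275
Camping tent (2-person) €215.25: sports equipment → 10% + 3.5% surcharge = 13.5% → €29.05875
Canvas tote bag €29.02: all other goods → 5.5% → €1.5961
Basketball €18.87: sports equipment → 10% → €1.887
Deli sandwich €7.32: ready-to-eat food → 5.5% → €0.4026
Bottle of rosé €13.49: alcohol → 8% → €1.0792
Stainless water bottle €30.30: all other goods → 5.5% → €1.6665
Greeting card €5.18: all other goods → 5.5% → €0.2849
Subtotal = €334.89; unrounded tax = €37.3278 → €37.33; total due = €372.22

€372.22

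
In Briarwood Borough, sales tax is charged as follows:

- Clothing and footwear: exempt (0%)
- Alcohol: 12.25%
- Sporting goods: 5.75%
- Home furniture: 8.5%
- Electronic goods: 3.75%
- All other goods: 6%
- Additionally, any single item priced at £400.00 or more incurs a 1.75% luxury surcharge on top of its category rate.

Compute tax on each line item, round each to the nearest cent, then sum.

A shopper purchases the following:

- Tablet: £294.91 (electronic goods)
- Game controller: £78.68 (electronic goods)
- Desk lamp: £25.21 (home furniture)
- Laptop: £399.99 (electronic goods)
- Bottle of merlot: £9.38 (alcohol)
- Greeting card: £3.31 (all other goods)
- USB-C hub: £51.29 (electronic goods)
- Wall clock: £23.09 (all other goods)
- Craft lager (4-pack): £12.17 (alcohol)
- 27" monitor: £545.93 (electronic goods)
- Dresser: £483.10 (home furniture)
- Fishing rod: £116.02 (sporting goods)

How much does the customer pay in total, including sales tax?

Tablet £294.91: electronic goods → 3.75% → £11.06
Game controller £78.68: electronic goods → 3.75% → £2.95
Desk lamp £25.21: home furniture → 8.5% → £2.14
Laptop £399.99: electronic goods → 3.75% → £15.00
Bottle of merlot £9.38: alcohol → 12.25% → £1.15
Greeting card £3.31: all other goods → 6% → £0.20
USB-C hub £51.29: electronic goods → 3.75% → £1.92
Wall clock £23.09: all other goods → 6% → £1.39
Craft lager (4-pack) £12.17: alcohol → 12.25% → £1.49
27" monitor £545.93: electronic goods → 3.75% + 1.75% surcharge = 5.5% → £30.03
Dresser £483.10: home furniture → 8.5% + 1.75% surcharge = 10.25% → £49.52
Fishing rod £116.02: sporting goods → 5.75% → £6.67
Subtotal = £2043.08; tax = £123.52; total due = £2166.60

£2166.60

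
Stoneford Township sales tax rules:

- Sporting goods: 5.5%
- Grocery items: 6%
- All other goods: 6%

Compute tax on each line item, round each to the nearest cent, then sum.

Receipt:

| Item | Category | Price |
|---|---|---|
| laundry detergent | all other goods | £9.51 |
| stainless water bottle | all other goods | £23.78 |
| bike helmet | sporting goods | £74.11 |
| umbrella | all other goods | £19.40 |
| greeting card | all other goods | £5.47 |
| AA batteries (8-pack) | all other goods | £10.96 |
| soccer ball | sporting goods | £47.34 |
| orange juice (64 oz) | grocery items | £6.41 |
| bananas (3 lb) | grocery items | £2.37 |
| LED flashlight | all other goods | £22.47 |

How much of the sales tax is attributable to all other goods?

Laundry detergent £9.51: all other goods → 6% → £0.57
Stainless water bottle £23.78: all other goods → 6% → £1.43
Umbrella £19.40: all other goods → 6% → £1.16
Greeting card £5.47: all other goods → 6% → £0.33
AA batteries (8-pack) £10.96: all other goods → 6% → £0.66
LED flashlight £22.47: all other goods → 6% → £1.35
Tax on all other goods = £0.57 + £1.43 + £1.16 + £0.33 + £0.66 + £1.35 = £5.50

£5.50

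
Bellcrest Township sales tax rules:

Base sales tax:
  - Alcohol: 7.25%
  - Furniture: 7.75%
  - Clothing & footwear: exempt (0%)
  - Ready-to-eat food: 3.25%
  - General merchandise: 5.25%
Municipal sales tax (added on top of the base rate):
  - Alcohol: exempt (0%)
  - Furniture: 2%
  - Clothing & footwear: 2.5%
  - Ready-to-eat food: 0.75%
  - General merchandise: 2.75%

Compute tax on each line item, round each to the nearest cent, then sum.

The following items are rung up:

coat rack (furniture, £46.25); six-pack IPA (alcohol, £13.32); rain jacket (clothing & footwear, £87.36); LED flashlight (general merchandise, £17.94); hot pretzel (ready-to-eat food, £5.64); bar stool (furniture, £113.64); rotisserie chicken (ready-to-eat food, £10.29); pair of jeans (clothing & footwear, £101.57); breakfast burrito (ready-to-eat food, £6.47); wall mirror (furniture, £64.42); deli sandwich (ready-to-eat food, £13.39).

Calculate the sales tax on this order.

Coat rack £46.25: furniture → 7.75% + 2% municipal = 9.75% → £4.51
Six-pack IPA £13.32: alcohol → 7.25% + 0% municipal = 7.25% → £0.97
Rain jacket £87.36: clothing & footwear → 0% + 2.5% municipal = 2.5% → £2.18
LED flashlight £17.94: general merchandise → 5.25% + 2.75% municipal = 8% → £1.44
Hot pretzel £5.64: ready-to-eat food → 3.25% + 0.75% municipal = 4% → £0.23
Bar stool £113.64: furniture → 7.75% + 2% municipal = 9.75% → £11.08
Rotisserie chicken £10.29: ready-to-eat food → 3.25% + 0.75% municipal = 4% → £0.41
Pair of jeans £101.57: clothing & footwear → 0% + 2.5% municipal = 2.5% → £2.54
Breakfast burrito £6.47: ready-to-eat food → 3.25% + 0.75% municipal = 4% → £0.26
Wall mirror £64.42: furniture → 7.75% + 2% municipal = 9.75% → £6.28
Deli sandwich £13.39: ready-to-eat food → 3.25% + 0.75% municipal = 4% → £0.54
Total tax = £4.51 + £0.97 + £2.18 + £1.44 + £0.23 + £11.08 + £0.41 + £2.54 + £0.26 + £6.28 + £0.54 = £30.44

£30.44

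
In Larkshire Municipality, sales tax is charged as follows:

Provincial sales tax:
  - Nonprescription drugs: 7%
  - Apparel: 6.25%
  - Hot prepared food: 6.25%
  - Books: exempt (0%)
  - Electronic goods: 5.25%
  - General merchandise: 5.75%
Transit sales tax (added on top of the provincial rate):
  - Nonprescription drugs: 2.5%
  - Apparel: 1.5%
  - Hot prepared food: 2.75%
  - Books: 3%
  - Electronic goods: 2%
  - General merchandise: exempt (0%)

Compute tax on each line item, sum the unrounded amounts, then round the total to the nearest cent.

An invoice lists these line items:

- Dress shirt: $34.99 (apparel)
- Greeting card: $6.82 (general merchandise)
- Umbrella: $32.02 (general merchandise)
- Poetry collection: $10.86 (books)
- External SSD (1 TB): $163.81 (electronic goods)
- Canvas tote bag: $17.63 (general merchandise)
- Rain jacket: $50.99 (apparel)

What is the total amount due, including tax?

$339.23

Dress shirt $34.99: apparel → 6.25% + 1.5% transit = 7.75% → $2.711725
Greeting card $6.82: general merchandise → 5.75% + 0% transit = 5.75% → $0.39215
Umbrella $32.02: general merchandise → 5.75% + 0% transit = 5.75% → $1.84115
Poetry collection $10.86: books → 0% + 3% transit = 3% → $0.3258
External SSD (1 TB) $163.81: electronic goods → 5.25% + 2% transit = 7.25% → $11.876225
Canvas tote bag $17.63: general merchandise → 5.75% + 0% transit = 5.75% → $1.013725
Rain jacket $50.99: apparel → 6.25% + 1.5% transit = 7.75% → $3.951725
Subtotal = $317.12; unrounded tax = $22.1125 → $22.11; total due = $339.23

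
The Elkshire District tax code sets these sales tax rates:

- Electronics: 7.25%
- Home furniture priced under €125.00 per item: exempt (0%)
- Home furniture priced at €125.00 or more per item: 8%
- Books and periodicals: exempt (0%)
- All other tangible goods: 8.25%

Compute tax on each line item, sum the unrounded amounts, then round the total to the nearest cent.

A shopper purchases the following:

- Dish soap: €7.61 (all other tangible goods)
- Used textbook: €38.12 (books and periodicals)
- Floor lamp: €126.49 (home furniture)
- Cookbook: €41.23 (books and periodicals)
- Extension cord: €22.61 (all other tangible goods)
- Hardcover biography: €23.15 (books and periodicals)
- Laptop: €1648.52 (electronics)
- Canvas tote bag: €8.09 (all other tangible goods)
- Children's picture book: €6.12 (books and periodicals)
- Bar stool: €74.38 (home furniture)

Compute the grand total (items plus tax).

Dish soap €7.61: all other tangible goods → 8.25% → €0.627825
Used textbook €38.12: books and periodicals → 0% → €0.00
Floor lamp €126.49: home furniture, €125.00 or more → 8% → €10.1192
Cookbook €41.23: books and periodicals → 0% → €0.00
Extension cord €22.61: all other tangible goods → 8.25% → €1.865325
Hardcover biography €23.15: books and periodicals → 0% → €0.00
Laptop €1648.52: electronics → 7.25% → €119.5177
Canvas tote bag €8.09: all other tangible goods → 8.25% → €0.667425
Children's picture book €6.12: books and periodicals → 0% → €0.00
Bar stool €74.38: home furniture, under €125.00 → 0% → €0.00
Subtotal = €1996.32; unrounded tax = €132.797475 → €132.80; total due = €2129.12

€2129.12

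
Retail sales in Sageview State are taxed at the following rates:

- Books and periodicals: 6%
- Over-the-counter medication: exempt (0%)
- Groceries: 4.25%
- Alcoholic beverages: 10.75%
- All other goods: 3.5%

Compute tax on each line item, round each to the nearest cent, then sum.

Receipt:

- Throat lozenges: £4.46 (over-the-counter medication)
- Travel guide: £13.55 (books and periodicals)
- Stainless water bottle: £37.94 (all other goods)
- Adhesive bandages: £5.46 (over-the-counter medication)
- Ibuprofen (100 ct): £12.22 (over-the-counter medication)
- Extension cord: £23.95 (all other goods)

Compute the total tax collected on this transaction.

£2.98

Throat lozenges £4.46: over-the-counter medication → 0% → £0.00
Travel guide £13.55: books and periodicals → 6% → £0.81
Stainless water bottle £37.94: all other goods → 3.5% → £1.33
Adhesive bandages £5.46: over-the-counter medication → 0% → £0.00
Ibuprofen (100 ct) £12.22: over-the-counter medication → 0% → £0.00
Extension cord £23.95: all other goods → 3.5% → £0.84
Total tax = £0.81 + £1.33 + £0.84 = £2.98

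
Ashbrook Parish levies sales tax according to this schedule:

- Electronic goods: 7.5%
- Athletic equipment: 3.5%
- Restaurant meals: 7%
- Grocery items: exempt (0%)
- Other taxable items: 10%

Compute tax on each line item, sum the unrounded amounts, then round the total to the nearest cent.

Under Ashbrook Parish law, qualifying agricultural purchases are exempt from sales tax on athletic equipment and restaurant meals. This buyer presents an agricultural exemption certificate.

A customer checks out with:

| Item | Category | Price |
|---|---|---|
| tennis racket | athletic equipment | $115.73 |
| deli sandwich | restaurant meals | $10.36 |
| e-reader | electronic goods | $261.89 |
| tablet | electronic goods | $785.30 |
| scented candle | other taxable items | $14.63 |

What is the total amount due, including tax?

Tennis racket $115.73: athletic equipment, buyer-exempt → 0% → $0.00
Deli sandwich $10.36: restaurant meals, buyer-exempt → 0% → $0.00
E-reader $261.89: electronic goods → 7.5% → $19.64175
Tablet $785.30: electronic goods → 7.5% → $58.8975
Scented candle $14.63: other taxable items → 10% → $1.463
Subtotal = $1187.91; unrounded tax = $80.00225 → $80.00; total due = $1267.91

$1267.91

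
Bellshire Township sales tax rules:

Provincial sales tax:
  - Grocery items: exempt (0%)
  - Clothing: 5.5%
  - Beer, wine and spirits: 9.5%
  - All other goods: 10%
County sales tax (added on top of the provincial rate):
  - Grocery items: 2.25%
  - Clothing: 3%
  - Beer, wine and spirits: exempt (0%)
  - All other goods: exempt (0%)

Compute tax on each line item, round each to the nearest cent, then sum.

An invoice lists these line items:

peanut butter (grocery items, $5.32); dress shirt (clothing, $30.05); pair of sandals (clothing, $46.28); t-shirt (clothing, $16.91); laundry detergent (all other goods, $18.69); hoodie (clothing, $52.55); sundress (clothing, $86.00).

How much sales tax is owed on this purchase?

$21.69

Peanut butter $5.32: grocery items → 0% + 2.25% county = 2.25% → $0.12
Dress shirt $30.05: clothing → 5.5% + 3% county = 8.5% → $2.55
Pair of sandals $46.28: clothing → 5.5% + 3% county = 8.5% → $3.93
T-shirt $16.91: clothing → 5.5% + 3% county = 8.5% → $1.44
Laundry detergent $18.69: all other goods → 10% + 0% county = 10% → $1.87
Hoodie $52.55: clothing → 5.5% + 3% county = 8.5% → $4.47
Sundress $86.00: clothing → 5.5% + 3% county = 8.5% → $7.31
Total tax = $0.12 + $2.55 + $3.93 + $1.44 + $1.87 + $4.47 + $7.31 = $21.69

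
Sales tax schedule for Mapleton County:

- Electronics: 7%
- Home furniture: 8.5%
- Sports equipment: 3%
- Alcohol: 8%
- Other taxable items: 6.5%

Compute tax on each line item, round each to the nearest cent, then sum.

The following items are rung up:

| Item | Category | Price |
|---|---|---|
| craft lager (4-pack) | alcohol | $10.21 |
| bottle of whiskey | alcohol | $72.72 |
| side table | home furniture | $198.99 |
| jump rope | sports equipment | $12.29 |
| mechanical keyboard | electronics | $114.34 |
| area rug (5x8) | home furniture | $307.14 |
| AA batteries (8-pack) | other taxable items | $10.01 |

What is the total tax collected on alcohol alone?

$6.64

Craft lager (4-pack) $10.21: alcohol → 8% → $0.82
Bottle of whiskey $72.72: alcohol → 8% → $5.82
Tax on alcohol = $0.82 + $5.82 = $6.64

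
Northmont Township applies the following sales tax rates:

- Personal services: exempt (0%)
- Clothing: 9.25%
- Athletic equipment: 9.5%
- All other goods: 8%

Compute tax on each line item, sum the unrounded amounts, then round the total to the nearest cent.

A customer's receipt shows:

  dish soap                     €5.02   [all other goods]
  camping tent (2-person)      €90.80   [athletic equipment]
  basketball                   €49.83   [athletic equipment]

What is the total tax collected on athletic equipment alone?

Camping tent (2-person) €90.80: athletic equipment → 9.5% → €8.626
Basketball €49.83: athletic equipment → 9.5% → €4.73385
Tax on athletic equipment: unrounded sum = €13.35985 → €13.36

€13.36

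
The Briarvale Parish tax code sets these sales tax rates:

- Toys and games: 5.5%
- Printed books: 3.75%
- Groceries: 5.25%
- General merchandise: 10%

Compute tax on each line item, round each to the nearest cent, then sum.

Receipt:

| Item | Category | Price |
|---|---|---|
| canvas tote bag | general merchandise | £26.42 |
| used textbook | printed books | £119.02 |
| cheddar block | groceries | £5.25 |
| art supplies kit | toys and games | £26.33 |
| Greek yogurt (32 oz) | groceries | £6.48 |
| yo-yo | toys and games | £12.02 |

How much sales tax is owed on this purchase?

£9.83

Canvas tote bag £26.42: general merchandise → 10% → £2.64
Used textbook £119.02: printed books → 3.75% → £4.46
Cheddar block £5.25: groceries → 5.25% → £0.28
Art supplies kit £26.33: toys and games → 5.5% → £1.45
Greek yogurt (32 oz) £6.48: groceries → 5.25% → £0.34
Yo-yo £12.02: toys and games → 5.5% → £0.66
Total tax = £2.64 + £4.46 + £0.28 + £1.45 + £0.34 + £0.66 = £9.83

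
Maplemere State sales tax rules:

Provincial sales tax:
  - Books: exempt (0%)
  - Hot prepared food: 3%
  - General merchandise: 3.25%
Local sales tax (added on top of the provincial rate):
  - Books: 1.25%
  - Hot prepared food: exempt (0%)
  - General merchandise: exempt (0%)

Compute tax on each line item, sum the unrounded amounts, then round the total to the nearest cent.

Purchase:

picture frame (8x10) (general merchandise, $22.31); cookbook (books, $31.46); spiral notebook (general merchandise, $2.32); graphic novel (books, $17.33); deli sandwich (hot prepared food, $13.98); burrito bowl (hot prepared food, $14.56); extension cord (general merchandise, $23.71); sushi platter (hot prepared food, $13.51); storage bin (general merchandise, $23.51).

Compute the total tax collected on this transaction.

Picture frame (8x10) $22.31: general merchandise → 3.25% + 0% local = 3.25% → $0.725075
Cookbook $31.46: books → 0% + 1.25% local = 1.25% → $0.39325
Spiral notebook $2.32: general merchandise → 3.25% + 0% local = 3.25% → $0.0754
Graphic novel $17.33: books → 0% + 1.25% local = 1.25% → $0.216625
Deli sandwich $13.98: hot prepared food → 3% + 0% local = 3% → $0.4194
Burrito bowl $14.56: hot prepared food → 3% + 0% local = 3% → $0.4368
Extension cord $23.71: general merchandise → 3.25% + 0% local = 3.25% → $0.770575
Sushi platter $13.51: hot prepared food → 3% + 0% local = 3% → $0.4053
Storage bin $23.51: general merchandise → 3.25% + 0% local = 3.25% → $0.764075
Unrounded tax sum = $4.2065 → $4.21

$4.21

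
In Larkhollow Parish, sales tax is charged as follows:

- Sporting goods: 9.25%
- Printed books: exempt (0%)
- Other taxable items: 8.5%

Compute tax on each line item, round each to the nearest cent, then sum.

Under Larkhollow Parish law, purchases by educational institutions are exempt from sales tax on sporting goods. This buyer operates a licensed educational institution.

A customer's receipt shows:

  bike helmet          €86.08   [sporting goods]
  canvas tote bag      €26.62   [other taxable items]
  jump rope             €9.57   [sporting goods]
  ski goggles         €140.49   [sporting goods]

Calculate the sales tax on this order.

€2.26

Bike helmet €86.08: sporting goods, buyer-exempt → 0% → €0.00
Canvas tote bag €26.62: other taxable items → 8.5% → €2.26
Jump rope €9.57: sporting goods, buyer-exempt → 0% → €0.00
Ski goggles €140.49: sporting goods, buyer-exempt → 0% → €0.00
Total tax = €2.26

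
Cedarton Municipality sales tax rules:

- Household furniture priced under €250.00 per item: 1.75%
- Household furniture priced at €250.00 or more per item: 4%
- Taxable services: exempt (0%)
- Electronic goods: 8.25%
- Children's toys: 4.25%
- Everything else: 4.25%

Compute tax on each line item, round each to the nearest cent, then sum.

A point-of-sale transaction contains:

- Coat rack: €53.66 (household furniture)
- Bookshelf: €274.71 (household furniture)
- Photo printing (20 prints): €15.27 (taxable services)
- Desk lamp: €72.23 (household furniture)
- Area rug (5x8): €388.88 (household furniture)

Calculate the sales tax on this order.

€28.75

Coat rack €53.66: household furniture, under €250.00 → 1.75% → €0.94
Bookshelf €274.71: household furniture, €250.00 or more → 4% → €10.99
Photo printing (20 prints) €15.27: taxable services → 0% → €0.00
Desk lamp €72.23: household furniture, under €250.00 → 1.75% → €1.26
Area rug (5x8) €388.88: household furniture, €250.00 or more → 4% → €15.56
Total tax = €0.94 + €10.99 + €1.26 + €15.56 = €28.75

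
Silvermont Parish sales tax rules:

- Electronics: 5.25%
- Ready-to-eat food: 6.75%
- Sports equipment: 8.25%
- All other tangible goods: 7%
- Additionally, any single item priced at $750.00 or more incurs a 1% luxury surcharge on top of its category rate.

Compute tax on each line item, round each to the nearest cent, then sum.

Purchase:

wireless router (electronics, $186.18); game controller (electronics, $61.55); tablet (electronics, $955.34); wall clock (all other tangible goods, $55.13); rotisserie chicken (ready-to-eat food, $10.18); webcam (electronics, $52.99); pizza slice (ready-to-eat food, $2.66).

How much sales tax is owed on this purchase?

Wireless router $186.18: electronics → 5.25% → $9.77
Game controller $61.55: electronics → 5.25% → $3.23
Tablet $955.34: electronics → 5.25% + 1% surcharge = 6.25% → $59.71
Wall clock $55.13: all other tangible goods → 7% → $3.86
Rotisserie chicken $10.18: ready-to-eat food → 6.75% → $0.69
Webcam $52.99: electronics → 5.25% → $2.78
Pizza slice $2.66: ready-to-eat food → 6.75% → $0.18
Total tax = $9.77 + $3.23 + $59.71 + $3.86 + $0.69 + $2.78 + $0.18 = $80.22

$80.22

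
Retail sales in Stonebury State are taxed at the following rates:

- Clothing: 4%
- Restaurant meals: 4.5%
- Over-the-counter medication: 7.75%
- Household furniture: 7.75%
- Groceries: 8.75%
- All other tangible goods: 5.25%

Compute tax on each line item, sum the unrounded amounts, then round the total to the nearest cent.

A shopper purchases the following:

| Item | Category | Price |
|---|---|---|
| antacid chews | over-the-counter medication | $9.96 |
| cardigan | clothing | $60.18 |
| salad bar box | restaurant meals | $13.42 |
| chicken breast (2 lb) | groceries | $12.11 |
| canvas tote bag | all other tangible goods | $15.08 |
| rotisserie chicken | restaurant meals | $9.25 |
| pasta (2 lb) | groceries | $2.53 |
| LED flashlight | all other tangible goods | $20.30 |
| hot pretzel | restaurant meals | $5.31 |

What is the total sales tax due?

Antacid chews $9.96: over-the-counter medication → 7.75% → $0.7719
Cardigan $60.18: clothing → 4% → $2.4072
Salad bar box $13.42: restaurant meals → 4.5% → $0.6039
Chicken breast (2 lb) $12.11: groceries → 8.75% → $1.059625
Canvas tote bag $15.08: all other tangible goods → 5.25% → $0.7917
Rotisserie chicken $9.25: restaurant meals → 4.5% → $0.41625
Pasta (2 lb) $2.53: groceries → 8.75% → $0.221375
LED flashlight $20.30: all other tangible goods → 5.25% → $1.06575
Hot pretzel $5.31: restaurant meals → 4.5% → $0.23895
Unrounded tax sum = $7.57665 → $7.58

$7.58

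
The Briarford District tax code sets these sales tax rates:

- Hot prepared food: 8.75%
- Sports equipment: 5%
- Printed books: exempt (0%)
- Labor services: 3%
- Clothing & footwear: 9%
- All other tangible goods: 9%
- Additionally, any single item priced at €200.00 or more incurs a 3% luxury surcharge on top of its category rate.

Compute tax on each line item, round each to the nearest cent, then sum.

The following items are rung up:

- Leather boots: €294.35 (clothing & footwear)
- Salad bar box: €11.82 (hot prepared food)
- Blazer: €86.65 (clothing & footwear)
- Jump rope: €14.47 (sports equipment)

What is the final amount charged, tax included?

Leather boots €294.35: clothing & footwear → 9% + 3% surcharge = 12% → €35.32
Salad bar box €11.82: hot prepared food → 8.75% → €1.03
Blazer €86.65: clothing & footwear → 9% → €7.80
Jump rope €14.47: sports equipment → 5% → €0.72
Subtotal = €407.29; tax = €44.87; total due = €452.16

€452.16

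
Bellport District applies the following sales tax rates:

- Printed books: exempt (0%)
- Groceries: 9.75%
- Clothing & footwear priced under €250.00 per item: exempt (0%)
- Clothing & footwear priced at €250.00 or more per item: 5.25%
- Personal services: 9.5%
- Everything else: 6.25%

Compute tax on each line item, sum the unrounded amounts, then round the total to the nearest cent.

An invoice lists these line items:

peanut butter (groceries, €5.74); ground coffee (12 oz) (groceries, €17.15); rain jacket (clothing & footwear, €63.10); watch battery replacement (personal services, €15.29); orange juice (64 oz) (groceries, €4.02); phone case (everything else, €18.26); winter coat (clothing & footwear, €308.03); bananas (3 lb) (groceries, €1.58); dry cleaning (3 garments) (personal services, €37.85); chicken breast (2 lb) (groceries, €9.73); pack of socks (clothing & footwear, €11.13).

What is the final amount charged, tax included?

€517.97

Peanut butter €5.74: groceries → 9.75% → €0.55965
Ground coffee (12 oz) €17.15: groceries → 9.75% → €1.672125
Rain jacket €63.10: clothing & footwear, under €250.00 → 0% → €0.00
Watch battery replacement €15.29: personal services → 9.5% → €1.45255
Orange juice (64 oz) €4.02: groceries → 9.75% → €0.39195
Phone case €18.26: everything else → 6.25% → €1.14125
Winter coat €308.03: clothing & footwear, €250.00 or more → 5.25% → €16.171575
Bananas (3 lb) €1.58: groceries → 9.75% → €0.15405
Dry cleaning (3 garments) €37.85: personal services → 9.5% → €3.59575
Chicken breast (2 lb) €9.73: groceries → 9.75% → €0.948675
Pack of socks €11.13: clothing & footwear, under €250.00 → 0% → €0.00
Subtotal = €491.88; unrounded tax = €26.087575 → €26.09; total due = €517.97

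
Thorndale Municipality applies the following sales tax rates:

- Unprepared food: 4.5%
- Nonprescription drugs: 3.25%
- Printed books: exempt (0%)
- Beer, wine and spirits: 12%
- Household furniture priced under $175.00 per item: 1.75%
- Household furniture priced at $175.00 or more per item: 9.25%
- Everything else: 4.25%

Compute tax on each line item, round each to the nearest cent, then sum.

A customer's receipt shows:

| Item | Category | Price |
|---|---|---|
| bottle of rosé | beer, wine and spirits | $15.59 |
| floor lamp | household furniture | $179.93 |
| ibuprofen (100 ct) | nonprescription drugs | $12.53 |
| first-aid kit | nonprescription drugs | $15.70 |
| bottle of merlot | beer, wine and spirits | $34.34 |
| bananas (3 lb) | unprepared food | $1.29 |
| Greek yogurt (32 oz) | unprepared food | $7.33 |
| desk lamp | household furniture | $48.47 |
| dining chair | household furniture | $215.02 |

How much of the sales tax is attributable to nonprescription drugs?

$0.92

Ibuprofen (100 ct) $12.53: nonprescription drugs → 3.25% → $0.41
First-aid kit $15.70: nonprescription drugs → 3.25% → $0.51
Tax on nonprescription drugs = $0.41 + $0.51 = $0.92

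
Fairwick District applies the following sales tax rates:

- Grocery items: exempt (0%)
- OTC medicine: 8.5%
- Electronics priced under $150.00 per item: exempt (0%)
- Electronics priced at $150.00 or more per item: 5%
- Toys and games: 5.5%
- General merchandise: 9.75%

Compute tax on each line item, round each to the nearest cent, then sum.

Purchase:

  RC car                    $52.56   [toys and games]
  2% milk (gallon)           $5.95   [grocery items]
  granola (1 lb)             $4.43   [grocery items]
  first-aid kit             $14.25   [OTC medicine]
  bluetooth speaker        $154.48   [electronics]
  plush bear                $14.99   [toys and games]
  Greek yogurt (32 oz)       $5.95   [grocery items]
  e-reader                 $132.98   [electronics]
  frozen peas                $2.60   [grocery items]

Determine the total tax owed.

RC car $52.56: toys and games → 5.5% → $2.89
2% milk (gallon) $5.95: grocery items → 0% → $0.00
Granola (1 lb) $4.43: grocery items → 0% → $0.00
First-aid kit $14.25: OTC medicine → 8.5% → $1.21
Bluetooth speaker $154.48: electronics, $150.00 or more → 5% → $7.72
Plush bear $14.99: toys and games → 5.5% → $0.82
Greek yogurt (32 oz) $5.95: grocery items → 0% → $0.00
E-reader $132.98: electronics, under $150.00 → 0% → $0.00
Frozen peas $2.60: grocery items → 0% → $0.00
Total tax = $2.89 + $1.21 + $7.72 + $0.82 = $12.64

$12.64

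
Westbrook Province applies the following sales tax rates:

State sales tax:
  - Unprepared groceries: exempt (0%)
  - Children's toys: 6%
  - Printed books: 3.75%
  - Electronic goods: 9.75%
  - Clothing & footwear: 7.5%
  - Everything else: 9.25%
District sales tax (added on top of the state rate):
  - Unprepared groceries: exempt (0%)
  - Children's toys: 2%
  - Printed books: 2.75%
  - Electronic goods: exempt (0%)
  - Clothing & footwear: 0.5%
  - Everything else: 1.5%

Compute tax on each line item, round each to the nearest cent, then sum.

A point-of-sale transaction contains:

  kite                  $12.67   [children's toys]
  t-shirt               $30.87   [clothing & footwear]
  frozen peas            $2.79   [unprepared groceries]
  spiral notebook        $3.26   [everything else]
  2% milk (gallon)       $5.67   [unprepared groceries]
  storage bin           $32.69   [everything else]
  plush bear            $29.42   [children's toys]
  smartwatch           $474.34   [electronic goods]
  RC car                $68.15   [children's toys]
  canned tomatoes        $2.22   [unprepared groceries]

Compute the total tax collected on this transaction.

$61.39

Kite $12.67: children's toys → 6% + 2% district = 8% → $1.01
T-shirt $30.87: clothing & footwear → 7.5% + 0.5% district = 8% → $2.47
Frozen peas $2.79: unprepared groceries → 0% + 0% district = 0% → $0.00
Spiral notebook $3.26: everything else → 9.25% + 1.5% district = 10.75% → $0.35
2% milk (gallon) $5.67: unprepared groceries → 0% + 0% district = 0% → $0.00
Storage bin $32.69: everything else → 9.25% + 1.5% district = 10.75% → $3.51
Plush bear $29.42: children's toys → 6% + 2% district = 8% → $2.35
Smartwatch $474.34: electronic goods → 9.75% + 0% district = 9.75% → $46.25
RC car $68.15: children's toys → 6% + 2% district = 8% → $5.45
Canned tomatoes $2.22: unprepared groceries → 0% + 0% district = 0% → $0.00
Total tax = $1.01 + $2.47 + $0.35 + $3.51 + $2.35 + $46.25 + $5.45 = $61.39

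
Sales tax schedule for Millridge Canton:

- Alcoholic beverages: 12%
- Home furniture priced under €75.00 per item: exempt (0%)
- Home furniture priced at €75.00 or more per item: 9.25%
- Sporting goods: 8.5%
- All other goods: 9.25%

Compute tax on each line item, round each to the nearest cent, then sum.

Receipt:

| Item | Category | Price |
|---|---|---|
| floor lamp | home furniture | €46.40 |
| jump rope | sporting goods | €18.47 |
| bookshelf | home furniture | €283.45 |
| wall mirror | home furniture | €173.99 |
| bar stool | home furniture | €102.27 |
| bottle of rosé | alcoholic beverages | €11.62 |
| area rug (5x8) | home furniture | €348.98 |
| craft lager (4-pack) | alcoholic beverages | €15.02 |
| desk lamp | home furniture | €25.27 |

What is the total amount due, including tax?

€1114.28

Floor lamp €46.40: home furniture, under €75.00 → 0% → €0.00
Jump rope €18.47: sporting goods → 8.5% → €1.57
Bookshelf €283.45: home furniture, €75.00 or more → 9.25% → €26.22
Wall mirror €173.99: home furniture, €75.00 or more → 9.25% → €16.09
Bar stool €102.27: home furniture, €75.00 or more → 9.25% → €9.46
Bottle of rosé €11.62: alcoholic beverages → 12% → €1.39
Area rug (5x8) €348.98: home furniture, €75.00 or more → 9.25% → €32.28
Craft lager (4-pack) €15.02: alcoholic beverages → 12% → €1.80
Desk lamp €25.27: home furniture, under €75.00 → 0% → €0.00
Subtotal = €1025.47; tax = €88.81; total due = €1114.28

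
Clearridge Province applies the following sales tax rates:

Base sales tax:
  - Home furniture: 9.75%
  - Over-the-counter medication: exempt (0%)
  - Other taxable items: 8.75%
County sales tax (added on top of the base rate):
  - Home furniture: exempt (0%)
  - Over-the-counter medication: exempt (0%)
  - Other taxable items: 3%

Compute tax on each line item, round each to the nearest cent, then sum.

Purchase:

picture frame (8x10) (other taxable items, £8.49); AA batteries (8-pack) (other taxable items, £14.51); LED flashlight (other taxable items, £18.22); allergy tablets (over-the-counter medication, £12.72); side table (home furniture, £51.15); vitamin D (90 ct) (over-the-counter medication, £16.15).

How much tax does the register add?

£9.83

Picture frame (8x10) £8.49: other taxable items → 8.75% + 3% county = 11.75% → £1.00
AA batteries (8-pack) £14.51: other taxable items → 8.75% + 3% county = 11.75% → £1.70
LED flashlight £18.22: other taxable items → 8.75% + 3% county = 11.75% → £2.14
Allergy tablets £12.72: over-the-counter medication → 0% + 0% county = 0% → £0.00
Side table £51.15: home furniture → 9.75% + 0% county = 9.75% → £4.99
Vitamin D (90 ct) £16.15: over-the-counter medication → 0% + 0% county = 0% → £0.00
Total tax = £1.00 + £1.70 + £2.14 + £4.99 = £9.83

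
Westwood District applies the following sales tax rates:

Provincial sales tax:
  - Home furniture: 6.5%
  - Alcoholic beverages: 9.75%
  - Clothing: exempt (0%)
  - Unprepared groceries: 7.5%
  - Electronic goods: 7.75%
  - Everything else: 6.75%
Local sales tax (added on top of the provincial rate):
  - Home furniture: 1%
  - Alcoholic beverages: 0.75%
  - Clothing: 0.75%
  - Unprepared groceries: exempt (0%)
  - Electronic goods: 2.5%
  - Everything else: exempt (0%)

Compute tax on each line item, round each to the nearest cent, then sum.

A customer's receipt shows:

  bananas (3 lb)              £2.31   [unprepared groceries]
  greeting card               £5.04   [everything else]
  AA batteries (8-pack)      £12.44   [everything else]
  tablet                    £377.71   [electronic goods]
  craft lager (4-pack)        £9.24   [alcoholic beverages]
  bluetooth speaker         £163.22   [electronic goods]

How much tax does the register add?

Bananas (3 lb) £2.31: unprepared groceries → 7.5% + 0% local = 7.5% → £0.17
Greeting card £5.04: everything else → 6.75% + 0% local = 6.75% → £0.34
AA batteries (8-pack) £12.44: everything else → 6.75% + 0% local = 6.75% → £0.84
Tablet £377.71: electronic goods → 7.75% + 2.5% local = 10.25% → £38.72
Craft lager (4-pack) £9.24: alcoholic beverages → 9.75% + 0.75% local = 10.5% → £0.97
Bluetooth speaker £163.22: electronic goods → 7.75% + 2.5% local = 10.25% → £16.73
Total tax = £0.17 + £0.34 + £0.84 + £38.72 + £0.97 + £16.73 = £57.77

£57.77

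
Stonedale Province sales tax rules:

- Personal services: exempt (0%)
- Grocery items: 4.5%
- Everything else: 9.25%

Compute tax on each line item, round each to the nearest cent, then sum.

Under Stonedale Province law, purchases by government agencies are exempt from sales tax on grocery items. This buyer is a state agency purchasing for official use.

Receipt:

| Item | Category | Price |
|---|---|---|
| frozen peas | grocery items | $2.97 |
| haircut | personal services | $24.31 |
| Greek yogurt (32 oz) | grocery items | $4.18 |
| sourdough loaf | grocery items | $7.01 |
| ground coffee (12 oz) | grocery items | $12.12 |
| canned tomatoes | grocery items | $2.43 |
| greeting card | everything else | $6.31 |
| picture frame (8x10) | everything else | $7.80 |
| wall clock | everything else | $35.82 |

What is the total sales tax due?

$4.61

Frozen peas $2.97: grocery items, buyer-exempt → 0% → $0.00
Haircut $24.31: personal services → 0% → $0.00
Greek yogurt (32 oz) $4.18: grocery items, buyer-exempt → 0% → $0.00
Sourdough loaf $7.01: grocery items, buyer-exempt → 0% → $0.00
Ground coffee (12 oz) $12.12: grocery items, buyer-exempt → 0% → $0.00
Canned tomatoes $2.43: grocery items, buyer-exempt → 0% → $0.00
Greeting card $6.31: everything else → 9.25% → $0.58
Picture frame (8x10) $7.80: everything else → 9.25% → $0.72
Wall clock $35.82: everything else → 9.25% → $3.31
Total tax = $0.58 + $0.72 + $3.31 = $4.61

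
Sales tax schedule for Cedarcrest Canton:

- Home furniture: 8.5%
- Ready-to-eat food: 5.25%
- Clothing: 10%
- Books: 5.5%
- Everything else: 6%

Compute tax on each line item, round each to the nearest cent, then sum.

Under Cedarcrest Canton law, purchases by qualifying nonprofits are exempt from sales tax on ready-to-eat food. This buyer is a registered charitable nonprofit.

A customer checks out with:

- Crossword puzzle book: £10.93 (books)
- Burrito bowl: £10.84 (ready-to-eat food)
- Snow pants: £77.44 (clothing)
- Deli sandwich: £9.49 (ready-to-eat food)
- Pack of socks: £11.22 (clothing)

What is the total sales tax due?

£9.46

Crossword puzzle book £10.93: books → 5.5% → £0.60
Burrito bowl £10.84: ready-to-eat food, buyer-exempt → 0% → £0.00
Snow pants £77.44: clothing → 10% → £7.74
Deli sandwich £9.49: ready-to-eat food, buyer-exempt → 0% → £0.00
Pack of socks £11.22: clothing → 10% → £1.12
Total tax = £0.60 + £7.74 + £1.12 = £9.46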